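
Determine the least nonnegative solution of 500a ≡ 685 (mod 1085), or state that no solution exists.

gcd(1085, 500) = 5.
5 divides 685, so solutions exist.
By Bézout, 500*(102) + 1085*(-47) = 5.
So 500*(102) ≡ 5 (mod 1085); multiply by 137: a ≡ 13974 (mod 217).
Smallest nonnegative: a = 13974 mod 217 = 86.

86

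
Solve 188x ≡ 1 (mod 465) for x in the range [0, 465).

47

gcd(465, 188) = 1.
By Bézout, 188*(47) + 465*(-19) = 1.
So 188*47 ≡ 1 (mod 465), and 47 mod 465 = 47.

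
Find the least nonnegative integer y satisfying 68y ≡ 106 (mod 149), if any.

41

gcd(149, 68) = 1.
1 divides 106, so solutions exist.
By Bézout, 68·(-46) + 149·(21) = 1.
So 68·(-46) ≡ 1 (mod 149); multiply by 106: y ≡ -4876 (mod 149).
Smallest nonnegative: y = -4876 mod 149 = 41.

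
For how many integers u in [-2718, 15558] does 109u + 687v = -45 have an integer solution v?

gcd(687, 109) = 1.
By Bézout, 109×(208) + 687×(-33) = 1.
Particular solution: (258, -41).
General solution: u = 258 + 687t, v = -41 - 109t for integer t.
-2718 ≤ 258 + 687t ≤ 15558 gives t ∈ [-4, 22], which is 27 values.

27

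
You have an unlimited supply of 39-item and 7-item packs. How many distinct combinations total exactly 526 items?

2

Need nonnegative integers with 39j + 7k = 526.
gcd(39, 7) = 1, and 39·(2) + 7·(-11) = 1.
So (j₀, k₀) = (1052, -5786); general j = 1052 + 7t, k = -5786 - 39t.
j ≥ 0 ⇒ t ≥ -150; k ≥ 0 ⇒ t ≤ -149. That's 2 values of t.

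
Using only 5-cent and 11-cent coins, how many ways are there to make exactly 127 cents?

2

Need nonnegative integers with 5j + 11k = 127.
gcd(5, 11) = 1, and 5·(-2) + 11·(1) = 1.
So (j₀, k₀) = (-254, 127); general j = -254 + 11t, k = 127 - 5t.
j ≥ 0 ⇒ t ≥ 24; k ≥ 0 ⇒ t ≤ 25. That's 2 values of t.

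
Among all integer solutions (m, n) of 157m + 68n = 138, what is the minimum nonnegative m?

gcd(157, 68) = 1  (157 = 2·68 + 21, 68 = 3·21 + 5, 21 = 4·5 + 1, 5 = 5·1).
1 divides 138, so solutions exist.
Back-substituting, 157·(13) + 68·(-30) = 1.
Scale by 138/1 = 138: (m₀, n₀) = (1794, -4140).
General solution: m = 1794 + 68t, n = -4140 - 157t for integer t.
m ≥ 0: smallest is 1794 mod 68 = 26 (at t = -26), with n = -58.

26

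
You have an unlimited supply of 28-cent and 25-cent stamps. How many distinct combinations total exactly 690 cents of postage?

1

Need nonnegative integers with 28j + 25k = 690.
gcd(28, 25) = 1, and 28·(-8) + 25·(9) = 1.
So (j₀, k₀) = (-5520, 6210); general j = -5520 + 25t, k = 6210 - 28t.
j ≥ 0 ⇒ t ≥ 221; k ≥ 0 ⇒ t ≤ 221. That's 1 value of t.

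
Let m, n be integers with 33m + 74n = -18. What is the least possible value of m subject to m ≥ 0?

gcd(74, 33):
  74 = 2·33 + 8
  33 = 4·8 + 1
  8 = 8·1
so gcd(74, 33) = 1.
1 divides -18, so solutions exist.
Back-substitute for Bézout coefficients:
  1 = 33 - 4·8
  ... = 33·(9) + 74·(-4)
Scale by -18/1 = -18: (m₀, n₀) = (-162, 72).
General solution: m = -162 + 74t, n = 72 - 33t for integer t.
m ≥ 0: smallest is -162 mod 74 = 60 (at t = 3), with n = -27.

60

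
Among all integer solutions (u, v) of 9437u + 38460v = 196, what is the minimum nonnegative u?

29168

gcd(38460, 9437):
  38460 = 4·9437 + 712
  9437 = 13·712 + 181
  712 = 3·181 + 169
  181 = 1·169 + 12
  169 = 14·12 + 1
  12 = 12·1
so gcd(38460, 9437) = 1.
1 divides 196, so solutions exist.
Back-substitute for Bézout coefficients:
  1 = 169 - 14·12
  ... = 9437·(-3187) + 38460·(782)
Scale by 196/1 = 196: (u₀, v₀) = (-624652, 153272).
General solution: u = -624652 + 38460t, v = 153272 - 9437t for integer t.
u ≥ 0: smallest is -624652 mod 38460 = 29168 (at t = 17), with v = -7157.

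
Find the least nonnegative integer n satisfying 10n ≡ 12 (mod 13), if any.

gcd(13, 10) = 1  (13 = 1·10 + 3, 10 = 3·3 + 1, 3 = 3·1).
1 divides 12, so solutions exist.
Back-substituting, 10·(4) + 13·(-3) = 1.
So 10·(4) ≡ 1 (mod 13); multiply by 12: n ≡ 48 (mod 13).
Smallest nonnegative: n = 48 mod 13 = 9.

9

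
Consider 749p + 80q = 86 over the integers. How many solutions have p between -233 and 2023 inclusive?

29

gcd(749, 80) = 1.
By Bézout, 749×(-11) + 80×(103) = 1.
Particular solution: (14, -130).
General solution: p = 14 + 80t, q = -130 - 749t for integer t.
-233 ≤ 14 + 80t ≤ 2023 gives t ∈ [-3, 25], which is 29 values.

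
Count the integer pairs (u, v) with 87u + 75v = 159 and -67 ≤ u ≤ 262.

13

gcd(87, 75) = 3.
By Bézout, 87*(-6) + 75*(7) = 3.
Particular solution: (7, -6).
General solution: u = 7 + 25t, v = -6 - 29t for integer t.
-67 ≤ 7 + 25t ≤ 262 gives t ∈ [-2, 10], which is 13 values.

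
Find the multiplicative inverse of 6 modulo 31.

gcd(31, 6):
  31 = 5·6 + 1
  6 = 6·1
so gcd(31, 6) = 1.
Back-substitute for Bézout coefficients:
  1 = 31 - 5·6
  ... = 6·(-5) + 31·(1)
So 6·-5 ≡ 1 (mod 31), and -5 mod 31 = 26.

26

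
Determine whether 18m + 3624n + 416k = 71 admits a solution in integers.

gcd(3624, 18) = 6.
gcd(6, 416) = 2.
2 does not divide 71 (remainder 1), so no integer solutions.

no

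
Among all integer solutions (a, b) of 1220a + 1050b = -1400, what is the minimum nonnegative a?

gcd(1220, 1050):
  1220 = 1*1050 + 170
  1050 = 6*170 + 30
  170 = 5*30 + 20
  30 = 1*20 + 10
  20 = 2*10
so gcd(1220, 1050) = 10.
10 divides -1400, so solutions exist.
Back-substitute for Bézout coefficients:
  10 = 30 - 1*20
  ... = 1220*(-37) + 1050*(43)
Scale by -1400/10 = -140: (a₀, b₀) = (5180, -6020).
General solution: a = 5180 + 105t, b = -6020 - 122t for integer t.
a ≥ 0: smallest is 5180 mod 105 = 35 (at t = -49), with b = -42.

35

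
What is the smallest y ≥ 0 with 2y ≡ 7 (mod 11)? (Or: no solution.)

gcd(11, 2) = 1.
1 divides 7, so solutions exist.
By Bézout, 2·(-5) + 11·(1) = 1.
So 2·(-5) ≡ 1 (mod 11); multiply by 7: y ≡ -35 (mod 11).
Smallest nonnegative: y = -35 mod 11 = 9.

9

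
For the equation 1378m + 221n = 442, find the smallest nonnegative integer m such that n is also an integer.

gcd(1378, 221):
  1378 = 6·221 + 52
  221 = 4·52 + 13
  52 = 4·13
so gcd(1378, 221) = 13.
13 divides 442, so solutions exist.
Back-substitute for Bézout coefficients:
  13 = 221 - 4·52
  ... = 1378·(-4) + 221·(25)
Scale by 442/13 = 34: (m₀, n₀) = (-136, 850).
General solution: m = -136 + 17t, n = 850 - 106t for integer t.
m ≥ 0: smallest is -136 mod 17 = 0 (at t = 8), with n = 2.

0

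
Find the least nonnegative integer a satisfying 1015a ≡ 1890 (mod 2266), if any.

gcd(2266, 1015) = 1.
1 divides 1890, so solutions exist.
By Bézout, 1015·(-1085) + 2266·(486) = 1.
So 1015·(-1085) ≡ 1 (mod 2266); multiply by 1890: a ≡ -2050650 (mod 2266).
Smallest nonnegative: a = -2050650 mod 2266 = 80.

80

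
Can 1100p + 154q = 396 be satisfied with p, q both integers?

gcd(1100, 154) = 22  (1100 = 7×154 + 22, 154 = 7×22).
22 divides 396, so integer solutions exist.

yes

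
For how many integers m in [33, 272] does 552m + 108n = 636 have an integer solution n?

27

gcd(552, 108) = 12  (552 = 5×108 + 12, 108 = 9×12).
Back-substituting, 552×(1) + 108×(-5) = 12.
Scale by 53: particular solution (53, -265); reduce m mod 9: (8, -35).
General solution: m = 8 + 9t, n = -35 - 46t for integer t.
33 ≤ 8 + 9t ≤ 272 gives t ∈ [3, 29], which is 27 values.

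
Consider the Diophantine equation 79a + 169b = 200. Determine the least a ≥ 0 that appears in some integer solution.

gcd(169, 79) = 1.
1 divides 200, so solutions exist.
By Bézout, 79*(-77) + 169*(36) = 1.
Scale by 200/1 = 200: (a₀, b₀) = (-15400, 7200).
General solution: a = -15400 + 169t, b = 7200 - 79t for integer t.
a ≥ 0: smallest is -15400 mod 169 = 148 (at t = 92), with b = -68.

148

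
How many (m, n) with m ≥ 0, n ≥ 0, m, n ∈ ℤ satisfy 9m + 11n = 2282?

gcd(11, 9) = 1.
By Bézout, 9×(5) + 11×(-4) = 1.
One solution: (3, 205).
General: m = 3 + 11t, n = 205 - 9t.
m ≥ 0 ⇒ t ≥ 0; n ≥ 0 ⇒ t ≤ 22. So t ∈ [0, 22]: 23 solutions.

23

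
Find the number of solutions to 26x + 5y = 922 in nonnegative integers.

gcd(26, 5):
  26 = 5*5 + 1
  5 = 5*1
so gcd(26, 5) = 1.
Back-substitute for Bézout coefficients:
  1 = 26 - 5*5
  ... = 26*(1) + 5*(-5)
Scale by 922: one solution is (922, -4610). Reduce x mod 5: (2, 174).
General: x = 2 + 5t, y = 174 - 26t.
x ≥ 0 ⇒ t ≥ 0; y ≥ 0 ⇒ t ≤ 6. So t ∈ [0, 6]: 7 solutions.

7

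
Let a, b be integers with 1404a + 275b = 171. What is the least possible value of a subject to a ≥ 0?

gcd(1404, 275):
  1404 = 5·275 + 29
  275 = 9·29 + 14
  29 = 2·14 + 1
  14 = 14·1
so gcd(1404, 275) = 1.
1 divides 171, so solutions exist.
Back-substitute for Bézout coefficients:
  1 = 29 - 2·14
  ... = 1404·(19) + 275·(-97)
Scale by 171/1 = 171: (a₀, b₀) = (3249, -16587).
General solution: a = 3249 + 275t, b = -16587 - 1404t for integer t.
a ≥ 0: smallest is 3249 mod 275 = 224 (at t = -11), with b = -1143.

224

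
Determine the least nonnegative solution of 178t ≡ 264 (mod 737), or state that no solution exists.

gcd(737, 178):
  737 = 4*178 + 25
  178 = 7*25 + 3
  25 = 8*3 + 1
  3 = 3*1
so gcd(737, 178) = 1.
1 divides 264, so solutions exist.
Back-substitute for Bézout coefficients:
  1 = 25 - 8*3
  ... = 178*(-236) + 737*(57)
So 178*(-236) ≡ 1 (mod 737); multiply by 264: t ≡ -62304 (mod 737).
Smallest nonnegative: t = -62304 mod 737 = 341.

341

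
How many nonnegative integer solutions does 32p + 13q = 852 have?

2

gcd(32, 13) = 1.
By Bézout, 32×(-2) + 13×(5) = 1.
One solution: (12, 36).
General: p = 12 + 13t, q = 36 - 32t.
p ≥ 0 ⇒ t ≥ 0; q ≥ 0 ⇒ t ≤ 1. So t ∈ [0, 1]: 2 solutions.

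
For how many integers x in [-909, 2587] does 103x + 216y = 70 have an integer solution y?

17

gcd(216, 103):
  216 = 2*103 + 10
  103 = 10*10 + 3
  10 = 3*3 + 1
  3 = 3*1
so gcd(216, 103) = 1.
Back-substitute for Bézout coefficients:
  1 = 10 - 3*3
  ... = 103*(-65) + 216*(31)
Scale by 70: particular solution (-4550, 2170); reduce x mod 216: (202, -96).
General solution: x = 202 + 216t, y = -96 - 103t for integer t.
-909 ≤ 202 + 216t ≤ 2587 gives t ∈ [-5, 11], which is 17 values.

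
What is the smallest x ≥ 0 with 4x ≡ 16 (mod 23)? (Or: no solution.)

gcd(23, 4) = 1  (23 = 5*4 + 3, 4 = 1*3 + 1, 3 = 3*1).
1 divides 16, so solutions exist.
Back-substituting, 4*(6) + 23*(-1) = 1.
So 4*(6) ≡ 1 (mod 23); multiply by 16: x ≡ 96 (mod 23).
Smallest nonnegative: x = 96 mod 23 = 4.

4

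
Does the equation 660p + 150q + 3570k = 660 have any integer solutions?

gcd(660, 150):
  660 = 4×150 + 60
  150 = 2×60 + 30
  60 = 2×30
so gcd(660, 150) = 30.
gcd(30, 3570) = 30.
30 divides 660, so integer solutions exist.

yes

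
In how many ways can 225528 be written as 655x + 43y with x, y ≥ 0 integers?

8

gcd(655, 43) = 1  (655 = 15·43 + 10, 43 = 4·10 + 3, 10 = 3·3 + 1, 3 = 3·1).
Back-substituting, 655·(13) + 43·(-198) = 1.
Scale by 225528: one solution is (2931864, -44654544). Reduce x mod 43: (38, 4666).
General: x = 38 + 43t, y = 4666 - 655t.
x ≥ 0 ⇒ t ≥ 0; y ≥ 0 ⇒ t ≤ 7. So t ∈ [0, 7]: 8 solutions.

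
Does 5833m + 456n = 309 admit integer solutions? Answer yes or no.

gcd(5833, 456) = 19  (5833 = 12×456 + 361, 456 = 1×361 + 95, 361 = 3×95 + 76, 95 = 1×76 + 19, 76 = 4×19).
19 does not divide 309 (remainder 5), so no integer solutions.

no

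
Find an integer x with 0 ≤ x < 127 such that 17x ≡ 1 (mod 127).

gcd(127, 17):
  127 = 7*17 + 8
  17 = 2*8 + 1
  8 = 8*1
so gcd(127, 17) = 1.
Back-substitute for Bézout coefficients:
  1 = 17 - 2*8
  ... = 17*(15) + 127*(-2)
So 17*15 ≡ 1 (mod 127), and 15 mod 127 = 15.

15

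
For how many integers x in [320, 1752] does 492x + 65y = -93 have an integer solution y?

gcd(492, 65) = 1.
By Bézout, 492·(-7) + 65·(53) = 1.
Particular solution: (1, -9).
General solution: x = 1 + 65t, y = -9 - 492t for integer t.
320 ≤ 1 + 65t ≤ 1752 gives t ∈ [5, 26], which is 22 values.

22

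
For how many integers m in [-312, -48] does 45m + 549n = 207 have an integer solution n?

gcd(549, 45):
  549 = 12×45 + 9
  45 = 5×9
so gcd(549, 45) = 9.
Back-substitute for Bézout coefficients:
  9 = 549 - 12×45
  ... = 45×(-12) + 549×(1)
Scale by 23: particular solution (-276, 23); reduce m mod 61: (29, -2).
General solution: m = 29 + 61t, n = -2 - 5t for integer t.
-312 ≤ 29 + 61t ≤ -48 gives t ∈ [-5, -2], which is 4 values.

4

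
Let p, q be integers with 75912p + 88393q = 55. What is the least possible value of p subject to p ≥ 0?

39200

gcd(88393, 75912):
  88393 = 1·75912 + 12481
  75912 = 6·12481 + 1026
  12481 = 12·1026 + 169
  1026 = 6·169 + 12
  169 = 14·12 + 1
  12 = 12·1
so gcd(88393, 75912) = 1.
1 divides 55, so solutions exist.
Back-substitute for Bézout coefficients:
  1 = 169 - 14·12
  ... = 75912·(-7323) + 88393·(6289)
Scale by 55/1 = 55: (p₀, q₀) = (-402765, 345895).
General solution: p = -402765 + 88393t, q = 345895 - 75912t for integer t.
p ≥ 0: smallest is -402765 mod 88393 = 39200 (at t = 5), with q = -33665.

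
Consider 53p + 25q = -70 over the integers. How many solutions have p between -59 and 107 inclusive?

6

gcd(53, 25) = 1  (53 = 2×25 + 3, 25 = 8×3 + 1, 3 = 3×1).
Back-substituting, 53×(-8) + 25×(17) = 1.
Scale by -70: particular solution (560, -1190); reduce p mod 25: (10, -24).
General solution: p = 10 + 25t, q = -24 - 53t for integer t.
-59 ≤ 10 + 25t ≤ 107 gives t ∈ [-2, 3], which is 6 values.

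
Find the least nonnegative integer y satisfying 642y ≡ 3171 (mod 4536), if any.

no solution

gcd(4536, 642):
  4536 = 7*642 + 42
  642 = 15*42 + 12
  42 = 3*12 + 6
  12 = 2*6
so gcd(4536, 642) = 6.
6 does not divide 3171, so the congruence has no solution.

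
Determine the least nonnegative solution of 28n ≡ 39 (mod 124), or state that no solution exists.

gcd(124, 28) = 4  (124 = 4*28 + 12, 28 = 2*12 + 4, 12 = 3*4).
4 does not divide 39, so the congruence has no solution.

no solution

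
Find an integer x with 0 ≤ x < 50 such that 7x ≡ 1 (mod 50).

43

gcd(50, 7) = 1  (50 = 7·7 + 1, 7 = 7·1).
Back-substituting, 7·(-7) + 50·(1) = 1.
So 7·-7 ≡ 1 (mod 50), and -7 mod 50 = 43.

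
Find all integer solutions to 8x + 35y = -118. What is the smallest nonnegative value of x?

29

gcd(35, 8) = 1.
1 divides -118, so solutions exist.
By Bézout, 8·(-13) + 35·(3) = 1.
Scale by -118/1 = -118: (x₀, y₀) = (1534, -354).
General solution: x = 1534 + 35t, y = -354 - 8t for integer t.
x ≥ 0: smallest is 1534 mod 35 = 29 (at t = -43), with y = -10.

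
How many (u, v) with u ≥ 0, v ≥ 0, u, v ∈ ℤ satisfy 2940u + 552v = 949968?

7

gcd(2940, 552):
  2940 = 5×552 + 180
  552 = 3×180 + 12
  180 = 15×12
so gcd(2940, 552) = 12.
Back-substitute for Bézout coefficients:
  12 = 552 - 3×180
  ... = 2940×(-3) + 552×(16)
Scale by 79164: one solution is (-237492, 1266624). Reduce u mod 46: (6, 1689).
General: u = 6 + 46t, v = 1689 - 245t.
u ≥ 0 ⇒ t ≥ 0; v ≥ 0 ⇒ t ≤ 6. So t ∈ [0, 6]: 7 solutions.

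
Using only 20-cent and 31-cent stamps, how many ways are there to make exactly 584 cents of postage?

Need nonnegative integers with 20j + 31k = 584.
gcd(20, 31) = 1, and 20·(14) + 31·(-9) = 1.
So (j₀, k₀) = (8176, -5256); general j = 8176 + 31t, k = -5256 - 20t.
j ≥ 0 ⇒ t ≥ -263; k ≥ 0 ⇒ t ≤ -263. That's 1 value of t.

1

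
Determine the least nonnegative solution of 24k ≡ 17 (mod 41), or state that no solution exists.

40

gcd(41, 24) = 1.
1 divides 17, so solutions exist.
By Bézout, 24*(12) + 41*(-7) = 1.
So 24*(12) ≡ 1 (mod 41); multiply by 17: k ≡ 204 (mod 41).
Smallest nonnegative: k = 204 mod 41 = 40.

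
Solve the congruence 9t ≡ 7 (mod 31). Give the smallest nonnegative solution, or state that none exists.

18

gcd(31, 9) = 1  (31 = 3×9 + 4, 9 = 2×4 + 1, 4 = 4×1).
1 divides 7, so solutions exist.
Back-substituting, 9×(7) + 31×(-2) = 1.
So 9×(7) ≡ 1 (mod 31); multiply by 7: t ≡ 49 (mod 31).
Smallest nonnegative: t = 49 mod 31 = 18.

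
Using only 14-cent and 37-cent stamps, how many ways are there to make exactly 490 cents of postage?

1

Need nonnegative integers with 14j + 37k = 490.
gcd(14, 37) = 1, and 14·(8) + 37·(-3) = 1.
So (j₀, k₀) = (3920, -1470); general j = 3920 + 37t, k = -1470 - 14t.
j ≥ 0 ⇒ t ≥ -105; k ≥ 0 ⇒ t ≤ -105. That's 1 value of t.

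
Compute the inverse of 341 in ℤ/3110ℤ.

gcd(3110, 341) = 1  (3110 = 9×341 + 41, 341 = 8×41 + 13, 41 = 3×13 + 2, 13 = 6×2 + 1, 2 = 2×1).
Back-substituting, 341×(1441) + 3110×(-158) = 1.
So 341×1441 ≡ 1 (mod 3110), and 1441 mod 3110 = 1441.

1441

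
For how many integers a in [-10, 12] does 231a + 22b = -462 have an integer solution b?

gcd(231, 22) = 11  (231 = 10*22 + 11, 22 = 2*11).
Back-substituting, 231*(1) + 22*(-10) = 11.
Scale by -42: particular solution (-42, 420); reduce a mod 2: (0, -21).
General solution: a = 0 + 2t, b = -21 - 21t for integer t.
-10 ≤ 0 + 2t ≤ 12 gives t ∈ [-5, 6], which is 12 values.

12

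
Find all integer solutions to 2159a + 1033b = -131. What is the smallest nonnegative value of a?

gcd(2159, 1033) = 1.
1 divides -131, so solutions exist.
By Bézout, 2159·(-311) + 1033·(650) = 1.
Scale by -131/1 = -131: (a₀, b₀) = (40741, -85150).
General solution: a = 40741 + 1033t, b = -85150 - 2159t for integer t.
a ≥ 0: smallest is 40741 mod 1033 = 454 (at t = -39), with b = -949.

454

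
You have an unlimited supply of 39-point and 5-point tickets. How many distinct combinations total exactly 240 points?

2

Need nonnegative integers with 39j + 5k = 240.
gcd(39, 5) = 1, and 39·(-1) + 5·(8) = 1.
So (j₀, k₀) = (-240, 1920); general j = -240 + 5t, k = 1920 - 39t.
j ≥ 0 ⇒ t ≥ 48; k ≥ 0 ⇒ t ≤ 49. That's 2 values of t.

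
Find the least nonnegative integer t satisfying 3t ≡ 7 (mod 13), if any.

11

gcd(13, 3):
  13 = 4·3 + 1
  3 = 3·1
so gcd(13, 3) = 1.
1 divides 7, so solutions exist.
Back-substitute for Bézout coefficients:
  1 = 13 - 4·3
  ... = 3·(-4) + 13·(1)
So 3·(-4) ≡ 1 (mod 13); multiply by 7: t ≡ -28 (mod 13).
Smallest nonnegative: t = -28 mod 13 = 11.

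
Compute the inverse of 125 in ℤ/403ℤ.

gcd(403, 125) = 1  (403 = 3·125 + 28, 125 = 4·28 + 13, 28 = 2·13 + 2, 13 = 6·2 + 1, 2 = 2·1).
Back-substituting, 125·(187) + 403·(-58) = 1.
So 125·187 ≡ 1 (mod 403), and 187 mod 403 = 187.

187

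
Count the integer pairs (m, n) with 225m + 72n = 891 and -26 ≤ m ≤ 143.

21

gcd(225, 72):
  225 = 3×72 + 9
  72 = 8×9
so gcd(225, 72) = 9.
Back-substitute for Bézout coefficients:
  9 = 225 - 3×72
  ... = 225×(1) + 72×(-3)
Scale by 99: particular solution (99, -297); reduce m mod 8: (3, 3).
General solution: m = 3 + 8t, n = 3 - 25t for integer t.
-26 ≤ 3 + 8t ≤ 143 gives t ∈ [-3, 17], which is 21 values.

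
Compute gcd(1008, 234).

gcd(1008, 234) = 18  (1008 = 4*234 + 72, 234 = 3*72 + 18, 72 = 4*18).

18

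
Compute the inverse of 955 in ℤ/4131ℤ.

1315

gcd(4131, 955):
  4131 = 4*955 + 311
  955 = 3*311 + 22
  311 = 14*22 + 3
  22 = 7*3 + 1
  3 = 3*1
so gcd(4131, 955) = 1.
Back-substitute for Bézout coefficients:
  1 = 22 - 7*3
  ... = 955*(1315) + 4131*(-304)
So 955*1315 ≡ 1 (mod 4131), and 1315 mod 4131 = 1315.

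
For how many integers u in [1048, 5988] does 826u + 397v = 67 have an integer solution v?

12

gcd(826, 397):
  826 = 2*397 + 32
  397 = 12*32 + 13
  32 = 2*13 + 6
  13 = 2*6 + 1
  6 = 6*1
so gcd(826, 397) = 1.
Back-substitute for Bézout coefficients:
  1 = 13 - 2*6
  ... = 826*(-62) + 397*(129)
Scale by 67: particular solution (-4154, 8643); reduce u mod 397: (213, -443).
General solution: u = 213 + 397t, v = -443 - 826t for integer t.
1048 ≤ 213 + 397t ≤ 5988 gives t ∈ [3, 14], which is 12 values.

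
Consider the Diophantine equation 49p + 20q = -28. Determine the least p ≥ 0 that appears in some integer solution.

8

gcd(49, 20):
  49 = 2·20 + 9
  20 = 2·9 + 2
  9 = 4·2 + 1
  2 = 2·1
so gcd(49, 20) = 1.
1 divides -28, so solutions exist.
Back-substitute for Bézout coefficients:
  1 = 9 - 4·2
  ... = 49·(9) + 20·(-22)
Scale by -28/1 = -28: (p₀, q₀) = (-252, 616).
General solution: p = -252 + 20t, q = 616 - 49t for integer t.
p ≥ 0: smallest is -252 mod 20 = 8 (at t = 13), with q = -21.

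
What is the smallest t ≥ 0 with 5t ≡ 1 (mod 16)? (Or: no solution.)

13

gcd(16, 5) = 1.
1 divides 1, so solutions exist.
By Bézout, 5×(-3) + 16×(1) = 1.
So 5×(-3) ≡ 1 (mod 16); multiply by 1: t ≡ -3 (mod 16).
Smallest nonnegative: t = -3 mod 16 = 13.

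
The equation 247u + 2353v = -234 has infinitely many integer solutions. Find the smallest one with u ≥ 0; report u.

gcd(2353, 247):
  2353 = 9*247 + 130
  247 = 1*130 + 117
  130 = 1*117 + 13
  117 = 9*13
so gcd(2353, 247) = 13.
13 divides -234, so solutions exist.
Back-substitute for Bézout coefficients:
  13 = 130 - 1*117
  ... = 247*(-19) + 2353*(2)
Scale by -234/13 = -18: (u₀, v₀) = (342, -36).
General solution: u = 342 + 181t, v = -36 - 19t for integer t.
u ≥ 0: smallest is 342 mod 181 = 161 (at t = -1), with v = -17.

161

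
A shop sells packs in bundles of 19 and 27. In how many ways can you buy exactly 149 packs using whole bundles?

Need nonnegative integers with 19j + 27k = 149.
gcd(19, 27) = 1, and 19·(10) + 27·(-7) = 1.
So (j₀, k₀) = (1490, -1043); general j = 1490 + 27t, k = -1043 - 19t.
j ≥ 0 ⇒ t ≥ -55; k ≥ 0 ⇒ t ≤ -55. That's 1 value of t.

1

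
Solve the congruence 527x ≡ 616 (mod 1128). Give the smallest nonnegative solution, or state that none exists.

gcd(1128, 527) = 1  (1128 = 2·527 + 74, 527 = 7·74 + 9, 74 = 8·9 + 2, 9 = 4·2 + 1, 2 = 2·1).
1 divides 616, so solutions exist.
Back-substituting, 527·(503) + 1128·(-235) = 1.
So 527·(503) ≡ 1 (mod 1128); multiply by 616: x ≡ 309848 (mod 1128).
Smallest nonnegative: x = 309848 mod 1128 = 776.

776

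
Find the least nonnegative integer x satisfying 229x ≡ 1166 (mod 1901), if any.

gcd(1901, 229):
  1901 = 8·229 + 69
  229 = 3·69 + 22
  69 = 3·22 + 3
  22 = 7·3 + 1
  3 = 3·1
so gcd(1901, 229) = 1.
1 divides 1166, so solutions exist.
Back-substitute for Bézout coefficients:
  1 = 22 - 7·3
  ... = 229·(606) + 1901·(-73)
So 229·(606) ≡ 1 (mod 1901); multiply by 1166: x ≡ 706596 (mod 1901).
Smallest nonnegative: x = 706596 mod 1901 = 1325.

1325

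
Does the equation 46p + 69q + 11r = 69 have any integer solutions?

yes

gcd(69, 46) = 23  (69 = 1·46 + 23, 46 = 2·23).
gcd(23, 11) = 1.
1 divides 69, so integer solutions exist.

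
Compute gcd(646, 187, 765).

17

gcd(646, 187) = 17.
gcd(17, 765) = 17.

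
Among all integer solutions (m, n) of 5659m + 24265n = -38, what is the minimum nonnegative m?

gcd(24265, 5659) = 1  (24265 = 4·5659 + 1629, 5659 = 3·1629 + 772, 1629 = 2·772 + 85, 772 = 9·85 + 7, 85 = 12·7 + 1, 7 = 7·1).
1 divides -38, so solutions exist.
Back-substituting, 5659·(-3426) + 24265·(799) = 1.
Scale by -38/1 = -38: (m₀, n₀) = (130188, -30362).
General solution: m = 130188 + 24265t, n = -30362 - 5659t for integer t.
m ≥ 0: smallest is 130188 mod 24265 = 8863 (at t = -5), with n = -2067.

8863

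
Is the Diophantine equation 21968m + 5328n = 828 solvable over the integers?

gcd(21968, 5328) = 16  (21968 = 4×5328 + 656, 5328 = 8×656 + 80, 656 = 8×80 + 16, 80 = 5×16).
16 does not divide 828 (remainder 12), so no integer solutions.

no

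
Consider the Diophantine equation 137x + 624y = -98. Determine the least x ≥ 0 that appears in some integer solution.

gcd(624, 137):
  624 = 4*137 + 76
  137 = 1*76 + 61
  76 = 1*61 + 15
  61 = 4*15 + 1
  15 = 15*1
so gcd(624, 137) = 1.
1 divides -98, so solutions exist.
Back-substitute for Bézout coefficients:
  1 = 61 - 4*15
  ... = 137*(41) + 624*(-9)
Scale by -98/1 = -98: (x₀, y₀) = (-4018, 882).
General solution: x = -4018 + 624t, y = 882 - 137t for integer t.
x ≥ 0: smallest is -4018 mod 624 = 350 (at t = 7), with y = -77.

350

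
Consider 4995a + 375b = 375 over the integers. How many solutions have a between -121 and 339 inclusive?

gcd(4995, 375) = 15  (4995 = 13×375 + 120, 375 = 3×120 + 15, 120 = 8×15).
Back-substituting, 4995×(-3) + 375×(40) = 15.
Scale by 25: particular solution (-75, 1000); reduce a mod 25: (0, 1).
General solution: a = 0 + 25t, b = 1 - 333t for integer t.
-121 ≤ 0 + 25t ≤ 339 gives t ∈ [-4, 13], which is 18 values.

18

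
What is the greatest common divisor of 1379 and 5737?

gcd(5737, 1379):
  5737 = 4×1379 + 221
  1379 = 6×221 + 53
  221 = 4×53 + 9
  53 = 5×9 + 8
  9 = 1×8 + 1
  8 = 8×1
so gcd(5737, 1379) = 1.

1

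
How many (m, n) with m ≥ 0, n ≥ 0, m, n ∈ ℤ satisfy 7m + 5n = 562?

gcd(7, 5):
  7 = 1*5 + 2
  5 = 2*2 + 1
  2 = 2*1
so gcd(7, 5) = 1.
Back-substitute for Bézout coefficients:
  1 = 5 - 2*2
  ... = 7*(-2) + 5*(3)
Scale by 562: one solution is (-1124, 1686). Reduce m mod 5: (1, 111).
General: m = 1 + 5t, n = 111 - 7t.
m ≥ 0 ⇒ t ≥ 0; n ≥ 0 ⇒ t ≤ 15. So t ∈ [0, 15]: 16 solutions.

16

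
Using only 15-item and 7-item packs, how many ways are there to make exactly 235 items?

2

Need nonnegative integers with 15j + 7k = 235.
gcd(15, 7) = 1, and 15·(1) + 7·(-2) = 1.
So (j₀, k₀) = (235, -470); general j = 235 + 7t, k = -470 - 15t.
j ≥ 0 ⇒ t ≥ -33; k ≥ 0 ⇒ t ≤ -32. That's 2 values of t.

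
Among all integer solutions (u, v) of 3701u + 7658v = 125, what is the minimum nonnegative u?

6969

gcd(7658, 3701):
  7658 = 2*3701 + 256
  3701 = 14*256 + 117
  256 = 2*117 + 22
  117 = 5*22 + 7
  22 = 3*7 + 1
  7 = 7*1
so gcd(7658, 3701) = 1.
1 divides 125, so solutions exist.
Back-substitute for Bézout coefficients:
  1 = 22 - 3*7
  ... = 3701*(-1047) + 7658*(506)
Scale by 125/1 = 125: (u₀, v₀) = (-130875, 63250).
General solution: u = -130875 + 7658t, v = 63250 - 3701t for integer t.
u ≥ 0: smallest is -130875 mod 7658 = 6969 (at t = 18), with v = -3368.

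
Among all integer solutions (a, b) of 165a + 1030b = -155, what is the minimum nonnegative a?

gcd(1030, 165):
  1030 = 6*165 + 40
  165 = 4*40 + 5
  40 = 8*5
so gcd(1030, 165) = 5.
5 divides -155, so solutions exist.
Back-substitute for Bézout coefficients:
  5 = 165 - 4*40
  ... = 165*(25) + 1030*(-4)
Scale by -155/5 = -31: (a₀, b₀) = (-775, 124).
General solution: a = -775 + 206t, b = 124 - 33t for integer t.
a ≥ 0: smallest is -775 mod 206 = 49 (at t = 4), with b = -8.

49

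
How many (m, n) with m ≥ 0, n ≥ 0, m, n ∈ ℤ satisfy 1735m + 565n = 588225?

gcd(1735, 565) = 5  (1735 = 3*565 + 40, 565 = 14*40 + 5, 40 = 8*5).
Back-substituting, 1735*(-14) + 565*(43) = 5.
Scale by 117645: one solution is (-1647030, 5058735). Reduce m mod 113: (58, 863).
General: m = 58 + 113t, n = 863 - 347t.
m ≥ 0 ⇒ t ≥ 0; n ≥ 0 ⇒ t ≤ 2. So t ∈ [0, 2]: 3 solutions.

3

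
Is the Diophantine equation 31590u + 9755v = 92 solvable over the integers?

gcd(31590, 9755) = 5  (31590 = 3*9755 + 2325, 9755 = 4*2325 + 455, 2325 = 5*455 + 50, 455 = 9*50 + 5, 50 = 10*5).
5 does not divide 92 (remainder 2), so no integer solutions.

no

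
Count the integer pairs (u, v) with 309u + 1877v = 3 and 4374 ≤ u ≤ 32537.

gcd(1877, 309):
  1877 = 6*309 + 23
  309 = 13*23 + 10
  23 = 2*10 + 3
  10 = 3*3 + 1
  3 = 3*1
so gcd(1877, 309) = 1.
Back-substitute for Bézout coefficients:
  1 = 10 - 3*3
  ... = 309*(571) + 1877*(-94)
Scale by 3: particular solution (1713, -282); reduce u mod 1877: (1713, -282).
General solution: u = 1713 + 1877t, v = -282 - 309t for integer t.
4374 ≤ 1713 + 1877t ≤ 32537 gives t ∈ [2, 16], which is 15 values.

15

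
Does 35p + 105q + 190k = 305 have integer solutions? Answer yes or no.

gcd(105, 35):
  105 = 3×35
so gcd(105, 35) = 35.
gcd(35, 190) = 5.
5 divides 305, so integer solutions exist.

yes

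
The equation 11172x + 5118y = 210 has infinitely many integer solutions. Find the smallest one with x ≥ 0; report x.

465

gcd(11172, 5118):
  11172 = 2*5118 + 936
  5118 = 5*936 + 438
  936 = 2*438 + 60
  438 = 7*60 + 18
  60 = 3*18 + 6
  18 = 3*6
so gcd(11172, 5118) = 6.
6 divides 210, so solutions exist.
Back-substitute for Bézout coefficients:
  6 = 60 - 3*18
  ... = 11172*(257) + 5118*(-561)
Scale by 210/6 = 35: (x₀, y₀) = (8995, -19635).
General solution: x = 8995 + 853t, y = -19635 - 1862t for integer t.
x ≥ 0: smallest is 8995 mod 853 = 465 (at t = -10), with y = -1015.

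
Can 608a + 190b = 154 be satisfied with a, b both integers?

gcd(608, 190) = 38.
38 does not divide 154 (remainder 2), so no integer solutions.

no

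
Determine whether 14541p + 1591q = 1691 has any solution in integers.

no

gcd(14541, 1591) = 37  (14541 = 9×1591 + 222, 1591 = 7×222 + 37, 222 = 6×37).
37 does not divide 1691 (remainder 26), so no integer solutions.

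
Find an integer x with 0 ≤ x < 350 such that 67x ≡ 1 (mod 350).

gcd(350, 67) = 1  (350 = 5×67 + 15, 67 = 4×15 + 7, 15 = 2×7 + 1, 7 = 7×1).
Back-substituting, 67×(-47) + 350×(9) = 1.
So 67×-47 ≡ 1 (mod 350), and -47 mod 350 = 303.

303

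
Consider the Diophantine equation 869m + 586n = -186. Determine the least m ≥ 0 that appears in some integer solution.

gcd(869, 586) = 1  (869 = 1·586 + 283, 586 = 2·283 + 20, 283 = 14·20 + 3, 20 = 6·3 + 2, 3 = 1·2 + 1, 2 = 2·1).
1 divides -186, so solutions exist.
Back-substituting, 869·(205) + 586·(-304) = 1.
Scale by -186/1 = -186: (m₀, n₀) = (-38130, 56544).
General solution: m = -38130 + 586t, n = 56544 - 869t for integer t.
m ≥ 0: smallest is -38130 mod 586 = 546 (at t = 66), with n = -810.

546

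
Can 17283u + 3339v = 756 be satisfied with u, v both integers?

gcd(17283, 3339) = 21.
21 divides 756, so integer solutions exist.

yes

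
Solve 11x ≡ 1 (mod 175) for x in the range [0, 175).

gcd(175, 11) = 1.
By Bézout, 11×(16) + 175×(-1) = 1.
So 11×16 ≡ 1 (mod 175), and 16 mod 175 = 16.

16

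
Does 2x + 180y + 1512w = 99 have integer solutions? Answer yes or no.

gcd(180, 2) = 2  (180 = 90*2).
gcd(2, 1512) = 2.
2 does not divide 99 (remainder 1), so no integer solutions.

no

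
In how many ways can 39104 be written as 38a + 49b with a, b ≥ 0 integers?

21

gcd(49, 38) = 1.
By Bézout, 38*(-9) + 49*(7) = 1.
One solution: (31, 774).
General: a = 31 + 49t, b = 774 - 38t.
a ≥ 0 ⇒ t ≥ 0; b ≥ 0 ⇒ t ≤ 20. So t ∈ [0, 20]: 21 solutions.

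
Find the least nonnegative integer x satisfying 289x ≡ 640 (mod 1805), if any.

1395

gcd(1805, 289) = 1  (1805 = 6*289 + 71, 289 = 4*71 + 5, 71 = 14*5 + 1, 5 = 5*1).
1 divides 640, so solutions exist.
Back-substituting, 289*(-356) + 1805*(57) = 1.
So 289*(-356) ≡ 1 (mod 1805); multiply by 640: x ≡ -227840 (mod 1805).
Smallest nonnegative: x = -227840 mod 1805 = 1395.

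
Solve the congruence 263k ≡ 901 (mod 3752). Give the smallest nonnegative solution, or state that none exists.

731

gcd(3752, 263) = 1.
1 divides 901, so solutions exist.
By Bézout, 263·(-1769) + 3752·(124) = 1.
So 263·(-1769) ≡ 1 (mod 3752); multiply by 901: k ≡ -1593869 (mod 3752).
Smallest nonnegative: k = -1593869 mod 3752 = 731.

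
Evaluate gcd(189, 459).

27

gcd(459, 189):
  459 = 2·189 + 81
  189 = 2·81 + 27
  81 = 3·27
so gcd(459, 189) = 27.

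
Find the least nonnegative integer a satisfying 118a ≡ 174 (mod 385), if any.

gcd(385, 118) = 1.
1 divides 174, so solutions exist.
By Bézout, 118·(62) + 385·(-19) = 1.
So 118·(62) ≡ 1 (mod 385); multiply by 174: a ≡ 10788 (mod 385).
Smallest nonnegative: a = 10788 mod 385 = 8.

8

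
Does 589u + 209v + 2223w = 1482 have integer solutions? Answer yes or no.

yes

gcd(589, 209) = 19.
gcd(19, 2223) = 19.
19 divides 1482, so integer solutions exist.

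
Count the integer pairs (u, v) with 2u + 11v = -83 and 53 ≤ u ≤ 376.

29

gcd(11, 2):
  11 = 5·2 + 1
  2 = 2·1
so gcd(11, 2) = 1.
Back-substitute for Bézout coefficients:
  1 = 11 - 5·2
  ... = 2·(-5) + 11·(1)
Scale by -83: particular solution (415, -83); reduce u mod 11: (8, -9).
General solution: u = 8 + 11t, v = -9 - 2t for integer t.
53 ≤ 8 + 11t ≤ 376 gives t ∈ [5, 33], which is 29 values.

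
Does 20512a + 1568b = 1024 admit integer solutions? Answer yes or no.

gcd(20512, 1568) = 32  (20512 = 13×1568 + 128, 1568 = 12×128 + 32, 128 = 4×32).
32 divides 1024, so integer solutions exist.

yes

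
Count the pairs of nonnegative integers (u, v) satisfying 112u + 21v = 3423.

11

gcd(112, 21) = 7  (112 = 5*21 + 7, 21 = 3*7).
Back-substituting, 112*(1) + 21*(-5) = 7.
Scale by 489: one solution is (489, -2445). Reduce u mod 3: (0, 163).
General: u = 0 + 3t, v = 163 - 16t.
u ≥ 0 ⇒ t ≥ 0; v ≥ 0 ⇒ t ≤ 10. So t ∈ [0, 10]: 11 solutions.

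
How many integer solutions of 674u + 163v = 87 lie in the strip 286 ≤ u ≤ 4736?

gcd(674, 163):
  674 = 4×163 + 22
  163 = 7×22 + 9
  22 = 2×9 + 4
  9 = 2×4 + 1
  4 = 4×1
so gcd(674, 163) = 1.
Back-substitute for Bézout coefficients:
  1 = 9 - 2×4
  ... = 674×(-37) + 163×(153)
Scale by 87: particular solution (-3219, 13311); reduce u mod 163: (41, -169).
General solution: u = 41 + 163t, v = -169 - 674t for integer t.
286 ≤ 41 + 163t ≤ 4736 gives t ∈ [2, 28], which is 27 values.

27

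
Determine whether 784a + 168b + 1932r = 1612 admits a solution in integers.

gcd(784, 168) = 56  (784 = 4·168 + 112, 168 = 1·112 + 56, 112 = 2·56).
gcd(56, 1932) = 28.
28 does not divide 1612 (remainder 16), so no integer solutions.

no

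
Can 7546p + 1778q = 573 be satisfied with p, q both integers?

no

gcd(7546, 1778):
  7546 = 4·1778 + 434
  1778 = 4·434 + 42
  434 = 10·42 + 14
  42 = 3·14
so gcd(7546, 1778) = 14.
14 does not divide 573 (remainder 13), so no integer solutions.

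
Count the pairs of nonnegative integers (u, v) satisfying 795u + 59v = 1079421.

gcd(795, 59) = 1  (795 = 13·59 + 28, 59 = 2·28 + 3, 28 = 9·3 + 1, 3 = 3·1).
Back-substituting, 795·(19) + 59·(-256) = 1.
Scale by 1079421: one solution is (20508999, -276331776). Reduce u mod 59: (9, 18174).
General: u = 9 + 59t, v = 18174 - 795t.
u ≥ 0 ⇒ t ≥ 0; v ≥ 0 ⇒ t ≤ 22. So t ∈ [0, 22]: 23 solutions.

23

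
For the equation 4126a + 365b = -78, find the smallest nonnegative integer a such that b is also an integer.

gcd(4126, 365):
  4126 = 11·365 + 111
  365 = 3·111 + 32
  111 = 3·32 + 15
  32 = 2·15 + 2
  15 = 7·2 + 1
  2 = 2·1
so gcd(4126, 365) = 1.
1 divides -78, so solutions exist.
Back-substitute for Bézout coefficients:
  1 = 15 - 7·2
  ... = 4126·(171) + 365·(-1933)
Scale by -78/1 = -78: (a₀, b₀) = (-13338, 150774).
General solution: a = -13338 + 365t, b = 150774 - 4126t for integer t.
a ≥ 0: smallest is -13338 mod 365 = 167 (at t = 37), with b = -1888.

167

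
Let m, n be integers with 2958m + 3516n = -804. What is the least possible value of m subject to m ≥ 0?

gcd(3516, 2958):
  3516 = 1·2958 + 558
  2958 = 5·558 + 168
  558 = 3·168 + 54
  168 = 3·54 + 6
  54 = 9·6
so gcd(3516, 2958) = 6.
6 divides -804, so solutions exist.
Back-substitute for Bézout coefficients:
  6 = 168 - 3·54
  ... = 2958·(63) + 3516·(-53)
Scale by -804/6 = -134: (m₀, n₀) = (-8442, 7102).
General solution: m = -8442 + 586t, n = 7102 - 493t for integer t.
m ≥ 0: smallest is -8442 mod 586 = 348 (at t = 15), with n = -293.

348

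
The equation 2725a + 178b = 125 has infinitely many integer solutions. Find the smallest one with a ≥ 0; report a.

gcd(2725, 178):
  2725 = 15×178 + 55
  178 = 3×55 + 13
  55 = 4×13 + 3
  13 = 4×3 + 1
  3 = 3×1
so gcd(2725, 178) = 1.
1 divides 125, so solutions exist.
Back-substitute for Bézout coefficients:
  1 = 13 - 4×3
  ... = 2725×(-55) + 178×(842)
Scale by 125/1 = 125: (a₀, b₀) = (-6875, 105250).
General solution: a = -6875 + 178t, b = 105250 - 2725t for integer t.
a ≥ 0: smallest is -6875 mod 178 = 67 (at t = 39), with b = -1025.

67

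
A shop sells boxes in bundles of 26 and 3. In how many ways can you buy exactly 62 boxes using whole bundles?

1

Need nonnegative integers with 26j + 3k = 62.
gcd(26, 3) = 1, and 26·(-1) + 3·(9) = 1.
So (j₀, k₀) = (-62, 558); general j = -62 + 3t, k = 558 - 26t.
j ≥ 0 ⇒ t ≥ 21; k ≥ 0 ⇒ t ≤ 21. That's 1 value of t.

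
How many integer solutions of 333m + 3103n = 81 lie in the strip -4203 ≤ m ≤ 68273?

gcd(3103, 333):
  3103 = 9×333 + 106
  333 = 3×106 + 15
  106 = 7×15 + 1
  15 = 15×1
so gcd(3103, 333) = 1.
Back-substitute for Bézout coefficients:
  1 = 106 - 7×15
  ... = 333×(-205) + 3103×(22)
Scale by 81: particular solution (-16605, 1782); reduce m mod 3103: (2013, -216).
General solution: m = 2013 + 3103t, n = -216 - 333t for integer t.
-4203 ≤ 2013 + 3103t ≤ 68273 gives t ∈ [-2, 21], which is 24 values.

24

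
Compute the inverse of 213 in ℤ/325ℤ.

gcd(325, 213):
  325 = 1*213 + 112
  213 = 1*112 + 101
  112 = 1*101 + 11
  101 = 9*11 + 2
  11 = 5*2 + 1
  2 = 2*1
so gcd(325, 213) = 1.
Back-substitute for Bézout coefficients:
  1 = 11 - 5*2
  ... = 213*(-148) + 325*(97)
So 213*-148 ≡ 1 (mod 325), and -148 mod 325 = 177.

177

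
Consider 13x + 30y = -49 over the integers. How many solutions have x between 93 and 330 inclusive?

gcd(30, 13) = 1.
By Bézout, 13×(7) + 30×(-3) = 1.
Particular solution: (17, -9).
General solution: x = 17 + 30t, y = -9 - 13t for integer t.
93 ≤ 17 + 30t ≤ 330 gives t ∈ [3, 10], which is 8 values.

8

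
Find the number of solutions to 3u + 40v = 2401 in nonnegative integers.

gcd(40, 3) = 1  (40 = 13*3 + 1, 3 = 3*1).
Back-substituting, 3*(-13) + 40*(1) = 1.
Scale by 2401: one solution is (-31213, 2401). Reduce u mod 40: (27, 58).
General: u = 27 + 40t, v = 58 - 3t.
u ≥ 0 ⇒ t ≥ 0; v ≥ 0 ⇒ t ≤ 19. So t ∈ [0, 19]: 20 solutions.

20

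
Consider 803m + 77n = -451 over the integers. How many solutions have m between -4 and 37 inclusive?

6

gcd(803, 77) = 11.
By Bézout, 803×(-2) + 77×(21) = 11.
Particular solution: (5, -58).
General solution: m = 5 + 7t, n = -58 - 73t for integer t.
-4 ≤ 5 + 7t ≤ 37 gives t ∈ [-1, 4], which is 6 values.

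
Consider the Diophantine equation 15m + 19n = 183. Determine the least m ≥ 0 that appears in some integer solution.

gcd(19, 15):
  19 = 1×15 + 4
  15 = 3×4 + 3
  4 = 1×3 + 1
  3 = 3×1
so gcd(19, 15) = 1.
1 divides 183, so solutions exist.
Back-substitute for Bézout coefficients:
  1 = 4 - 1×3
  ... = 15×(-5) + 19×(4)
Scale by 183/1 = 183: (m₀, n₀) = (-915, 732).
General solution: m = -915 + 19t, n = 732 - 15t for integer t.
m ≥ 0: smallest is -915 mod 19 = 16 (at t = 49), with n = -3.

16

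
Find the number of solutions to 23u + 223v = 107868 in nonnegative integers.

gcd(223, 23) = 1  (223 = 9×23 + 16, 23 = 1×16 + 7, 16 = 2×7 + 2, 7 = 3×2 + 1, 2 = 2×1).
Back-substituting, 23×(97) + 223×(-10) = 1.
Scale by 107868: one solution is (10463196, -1078680). Reduce u mod 223: (36, 480).
General: u = 36 + 223t, v = 480 - 23t.
u ≥ 0 ⇒ t ≥ 0; v ≥ 0 ⇒ t ≤ 20. So t ∈ [0, 20]: 21 solutions.

21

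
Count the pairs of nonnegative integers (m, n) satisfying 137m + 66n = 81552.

9

gcd(137, 66) = 1  (137 = 2×66 + 5, 66 = 13×5 + 1, 5 = 5×1).
Back-substituting, 137×(-13) + 66×(27) = 1.
Scale by 81552: one solution is (-1060176, 2201904). Reduce m mod 66: (48, 1136).
General: m = 48 + 66t, n = 1136 - 137t.
m ≥ 0 ⇒ t ≥ 0; n ≥ 0 ⇒ t ≤ 8. So t ∈ [0, 8]: 9 solutions.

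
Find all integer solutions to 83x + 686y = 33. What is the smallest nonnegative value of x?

gcd(686, 83):
  686 = 8·83 + 22
  83 = 3·22 + 17
  22 = 1·17 + 5
  17 = 3·5 + 2
  5 = 2·2 + 1
  2 = 2·1
so gcd(686, 83) = 1.
1 divides 33, so solutions exist.
Back-substitute for Bézout coefficients:
  1 = 5 - 2·2
  ... = 83·(-281) + 686·(34)
Scale by 33/1 = 33: (x₀, y₀) = (-9273, 1122).
General solution: x = -9273 + 686t, y = 1122 - 83t for integer t.
x ≥ 0: smallest is -9273 mod 686 = 331 (at t = 14), with y = -40.

331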